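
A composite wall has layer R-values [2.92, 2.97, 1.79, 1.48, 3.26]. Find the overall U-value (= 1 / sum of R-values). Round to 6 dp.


R_total = 2.92 + 2.97 + 1.79 + 1.48 + 3.26 = 12.42
U = 1/12.42 = 0.080515

0.080515


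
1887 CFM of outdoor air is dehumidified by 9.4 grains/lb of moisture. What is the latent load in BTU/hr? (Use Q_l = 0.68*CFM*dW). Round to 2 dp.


Q = 0.68 * 1887 * 9.4 = 12061.70 BTU/hr

12061.70 BTU/hr


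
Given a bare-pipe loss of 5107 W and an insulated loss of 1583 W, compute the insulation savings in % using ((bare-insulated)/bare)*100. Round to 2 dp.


Savings = ((5107-1583)/5107)*100 = 69.00 %

69.00 %


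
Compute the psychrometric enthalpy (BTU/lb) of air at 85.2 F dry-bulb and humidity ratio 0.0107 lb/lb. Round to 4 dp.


h = 0.24*85.2 + 0.0107*(1061+0.444*85.2) = 32.2055 BTU/lb

32.2055 BTU/lb


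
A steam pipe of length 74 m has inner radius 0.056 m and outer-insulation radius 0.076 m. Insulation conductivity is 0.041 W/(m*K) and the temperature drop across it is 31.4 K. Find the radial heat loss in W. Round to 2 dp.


Q = 2*pi*0.041*74*31.4/ln(0.076/0.056) = 1960.12 W

1960.12 W


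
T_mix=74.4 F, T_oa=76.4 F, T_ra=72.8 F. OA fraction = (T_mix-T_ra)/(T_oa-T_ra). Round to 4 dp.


frac = (74.4 - 72.8) / (76.4 - 72.8) = 0.4444

0.4444


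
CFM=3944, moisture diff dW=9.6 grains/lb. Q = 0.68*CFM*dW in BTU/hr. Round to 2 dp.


Q = 0.68 * 3944 * 9.6 = 25746.43 BTU/hr

25746.43 BTU/hr


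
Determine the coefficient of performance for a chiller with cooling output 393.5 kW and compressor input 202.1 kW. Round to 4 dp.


COP = 393.5 / 202.1 = 1.9471

1.9471


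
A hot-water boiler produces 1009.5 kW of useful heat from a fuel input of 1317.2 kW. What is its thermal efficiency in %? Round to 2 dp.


eta = (1009.5/1317.2)*100 = 76.64 %

76.64 %


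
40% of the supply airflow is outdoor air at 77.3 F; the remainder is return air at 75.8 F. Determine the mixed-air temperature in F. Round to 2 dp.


T_mix = 0.4*77.3 + 0.6*75.8 = 76.40 F

76.40 F


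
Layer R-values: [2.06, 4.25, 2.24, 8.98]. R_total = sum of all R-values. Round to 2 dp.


R_total = 2.06 + 4.25 + 2.24 + 8.98 = 17.53

17.53


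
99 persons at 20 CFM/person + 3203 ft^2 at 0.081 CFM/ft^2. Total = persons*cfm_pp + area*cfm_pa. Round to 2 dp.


Total = 99*20 + 3203*0.081 = 2239.44 CFM

2239.44 CFM


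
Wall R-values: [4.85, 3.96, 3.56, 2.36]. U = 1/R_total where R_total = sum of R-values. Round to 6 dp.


R_total = 4.85 + 3.96 + 3.56 + 2.36 = 14.73
U = 1/14.73 = 0.067889

0.067889


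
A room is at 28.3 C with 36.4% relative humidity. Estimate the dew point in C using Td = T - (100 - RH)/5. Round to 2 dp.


Td = 28.3 - (100-36.4)/5 = 15.58 C

15.58 C


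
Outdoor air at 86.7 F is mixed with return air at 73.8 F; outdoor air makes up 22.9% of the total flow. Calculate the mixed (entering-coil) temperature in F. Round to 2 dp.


T_mix = 73.8 + (22.9/100)*(86.7-73.8) = 76.75 F

76.75 F


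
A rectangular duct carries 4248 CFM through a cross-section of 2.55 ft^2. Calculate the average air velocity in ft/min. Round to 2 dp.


V = 4248 / 2.55 = 1665.88 ft/min

1665.88 ft/min


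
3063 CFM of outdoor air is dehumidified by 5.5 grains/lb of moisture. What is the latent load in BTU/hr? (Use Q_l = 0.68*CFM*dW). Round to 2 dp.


Q = 0.68 * 3063 * 5.5 = 11455.62 BTU/hr

11455.62 BTU/hr


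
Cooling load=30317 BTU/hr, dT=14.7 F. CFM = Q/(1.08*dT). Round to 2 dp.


CFM = 30317 / (1.08 * 14.7) = 1909.61

1909.61 CFM


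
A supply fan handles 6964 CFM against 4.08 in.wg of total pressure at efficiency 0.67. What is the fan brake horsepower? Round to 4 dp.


BHP = 6964 * 4.08 / (6356 * 0.67) = 6.6721 hp

6.6721 hp


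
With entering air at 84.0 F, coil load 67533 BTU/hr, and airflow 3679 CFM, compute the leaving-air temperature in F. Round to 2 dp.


dT = 67533/(1.08*3679) = 16.9966
T_leave = 84.0 - 16.9966 = 67.00 F

67.00 F


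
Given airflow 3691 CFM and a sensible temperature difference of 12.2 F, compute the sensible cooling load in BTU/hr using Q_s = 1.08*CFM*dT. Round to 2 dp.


Q = 1.08 * 3691 * 12.2 = 48632.62 BTU/hr

48632.62 BTU/hr


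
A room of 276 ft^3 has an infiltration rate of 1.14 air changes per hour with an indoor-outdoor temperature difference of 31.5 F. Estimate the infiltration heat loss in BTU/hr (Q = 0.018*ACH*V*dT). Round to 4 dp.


Q = 0.018 * 1.14 * 276 * 31.5 = 178.4009 BTU/hr

178.4009 BTU/hr


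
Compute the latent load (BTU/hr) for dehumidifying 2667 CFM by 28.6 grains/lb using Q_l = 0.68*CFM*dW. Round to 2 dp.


Q = 0.68 * 2667 * 28.6 = 51867.82 BTU/hr

51867.82 BTU/hr


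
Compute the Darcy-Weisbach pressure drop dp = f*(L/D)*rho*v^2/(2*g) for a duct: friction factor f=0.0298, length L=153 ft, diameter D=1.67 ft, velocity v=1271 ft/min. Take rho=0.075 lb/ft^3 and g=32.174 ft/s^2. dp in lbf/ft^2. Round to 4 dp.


v_fps = 1271/60 = 21.1833 ft/s
dp = 0.0298*(153/1.67)*0.075*21.1833^2/(2*32.174) = 1.4279 lbf/ft^2

1.4279 lbf/ft^2


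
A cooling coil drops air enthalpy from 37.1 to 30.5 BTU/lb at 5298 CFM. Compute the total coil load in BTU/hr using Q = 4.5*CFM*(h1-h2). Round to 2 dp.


Q = 4.5 * 5298 * (37.1 - 30.5) = 157350.60 BTU/hr

157350.60 BTU/hr


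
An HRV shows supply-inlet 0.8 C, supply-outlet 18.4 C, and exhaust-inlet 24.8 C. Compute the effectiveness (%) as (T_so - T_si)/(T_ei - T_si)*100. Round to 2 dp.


eff = (18.4-0.8)/(24.8-0.8)*100 = 73.33 %

73.33 %


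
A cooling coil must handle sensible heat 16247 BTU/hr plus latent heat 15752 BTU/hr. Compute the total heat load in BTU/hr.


Qt = 16247 + 15752 = 31999 BTU/hr

31999 BTU/hr


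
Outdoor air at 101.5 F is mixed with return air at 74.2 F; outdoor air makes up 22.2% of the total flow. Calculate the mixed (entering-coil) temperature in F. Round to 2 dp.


T_mix = 74.2 + (22.2/100)*(101.5-74.2) = 80.26 F

80.26 F


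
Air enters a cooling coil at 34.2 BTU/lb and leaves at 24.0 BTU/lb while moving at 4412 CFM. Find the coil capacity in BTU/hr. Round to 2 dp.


Q = 4.5 * 4412 * (34.2 - 24.0) = 202510.80 BTU/hr

202510.80 BTU/hr


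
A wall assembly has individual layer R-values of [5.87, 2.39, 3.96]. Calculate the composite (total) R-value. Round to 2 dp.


R_total = 5.87 + 2.39 + 3.96 = 12.22

12.22


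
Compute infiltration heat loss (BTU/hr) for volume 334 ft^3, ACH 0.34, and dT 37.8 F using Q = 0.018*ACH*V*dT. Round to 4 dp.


Q = 0.018 * 0.34 * 334 * 37.8 = 77.2662 BTU/hr

77.2662 BTU/hr


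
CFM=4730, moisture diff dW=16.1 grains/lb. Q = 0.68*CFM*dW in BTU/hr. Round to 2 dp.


Q = 0.68 * 4730 * 16.1 = 51784.04 BTU/hr

51784.04 BTU/hr


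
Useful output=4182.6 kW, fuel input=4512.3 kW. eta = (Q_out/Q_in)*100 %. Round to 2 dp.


eta = (4182.6/4512.3)*100 = 92.69 %

92.69 %


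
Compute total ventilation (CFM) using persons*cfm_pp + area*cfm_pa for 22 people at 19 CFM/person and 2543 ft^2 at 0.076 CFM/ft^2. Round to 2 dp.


Total = 22*19 + 2543*0.076 = 611.27 CFM

611.27 CFM


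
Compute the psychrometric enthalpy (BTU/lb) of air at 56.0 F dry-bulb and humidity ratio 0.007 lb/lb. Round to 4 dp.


h = 0.24*56.0 + 0.007*(1061+0.444*56.0) = 21.0410 BTU/lb

21.0410 BTU/lb


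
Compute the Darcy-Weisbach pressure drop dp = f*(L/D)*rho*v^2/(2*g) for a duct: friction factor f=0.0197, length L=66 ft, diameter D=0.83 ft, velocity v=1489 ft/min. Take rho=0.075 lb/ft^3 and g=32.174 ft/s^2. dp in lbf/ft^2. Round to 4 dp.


v_fps = 1489/60 = 24.8167 ft/s
dp = 0.0197*(66/0.83)*0.075*24.8167^2/(2*32.174) = 1.1245 lbf/ft^2

1.1245 lbf/ft^2


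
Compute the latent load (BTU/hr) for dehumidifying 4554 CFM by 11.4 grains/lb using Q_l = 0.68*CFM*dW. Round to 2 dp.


Q = 0.68 * 4554 * 11.4 = 35302.61 BTU/hr

35302.61 BTU/hr


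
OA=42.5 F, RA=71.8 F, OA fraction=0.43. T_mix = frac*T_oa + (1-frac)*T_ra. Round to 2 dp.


T_mix = 0.43*42.5 + 0.57*71.8 = 59.20 F

59.20 F


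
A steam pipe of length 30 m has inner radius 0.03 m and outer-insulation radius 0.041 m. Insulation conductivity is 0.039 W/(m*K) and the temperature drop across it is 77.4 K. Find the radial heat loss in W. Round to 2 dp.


Q = 2*pi*0.039*30*77.4/ln(0.041/0.03) = 1821.51 W

1821.51 W


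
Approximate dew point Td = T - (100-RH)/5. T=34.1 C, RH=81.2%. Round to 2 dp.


Td = 34.1 - (100-81.2)/5 = 30.34 C

30.34 C


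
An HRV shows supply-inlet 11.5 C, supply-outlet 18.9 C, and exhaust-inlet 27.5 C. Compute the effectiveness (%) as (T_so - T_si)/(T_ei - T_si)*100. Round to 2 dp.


eff = (18.9-11.5)/(27.5-11.5)*100 = 46.25 %

46.25 %


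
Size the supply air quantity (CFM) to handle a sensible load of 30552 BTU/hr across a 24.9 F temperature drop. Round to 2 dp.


CFM = 30552 / (1.08 * 24.9) = 1136.10

1136.10 CFM


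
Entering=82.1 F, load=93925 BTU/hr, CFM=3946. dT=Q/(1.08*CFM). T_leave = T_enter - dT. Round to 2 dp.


dT = 93925/(1.08*3946) = 22.0394
T_leave = 82.1 - 22.0394 = 60.06 F

60.06 F


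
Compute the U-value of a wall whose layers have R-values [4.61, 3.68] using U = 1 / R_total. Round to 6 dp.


R_total = 4.61 + 3.68 = 8.29
U = 1/8.29 = 0.120627

0.120627


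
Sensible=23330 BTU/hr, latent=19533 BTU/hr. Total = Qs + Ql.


Qt = 23330 + 19533 = 42863 BTU/hr

42863 BTU/hr


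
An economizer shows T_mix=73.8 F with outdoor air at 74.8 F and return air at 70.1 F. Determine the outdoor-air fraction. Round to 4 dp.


frac = (73.8 - 70.1) / (74.8 - 70.1) = 0.7872

0.7872


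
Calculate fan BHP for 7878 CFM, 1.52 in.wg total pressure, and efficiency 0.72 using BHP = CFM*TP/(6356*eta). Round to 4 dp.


BHP = 7878 * 1.52 / (6356 * 0.72) = 2.6166 hp

2.6166 hp


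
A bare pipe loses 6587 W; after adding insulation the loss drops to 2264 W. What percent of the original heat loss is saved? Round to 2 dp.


Savings = ((6587-2264)/6587)*100 = 65.63 %

65.63 %


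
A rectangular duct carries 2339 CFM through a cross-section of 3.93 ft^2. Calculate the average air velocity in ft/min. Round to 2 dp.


V = 2339 / 3.93 = 595.17 ft/min

595.17 ft/min


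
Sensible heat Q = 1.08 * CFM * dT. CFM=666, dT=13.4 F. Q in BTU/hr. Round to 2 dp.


Q = 1.08 * 666 * 13.4 = 9638.35 BTU/hr

9638.35 BTU/hr


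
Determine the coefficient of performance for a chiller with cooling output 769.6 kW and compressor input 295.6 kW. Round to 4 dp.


COP = 769.6 / 295.6 = 2.6035

2.6035


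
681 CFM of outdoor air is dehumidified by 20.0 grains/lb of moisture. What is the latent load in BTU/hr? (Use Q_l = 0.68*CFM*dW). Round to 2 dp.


Q = 0.68 * 681 * 20.0 = 9261.60 BTU/hr

9261.60 BTU/hr


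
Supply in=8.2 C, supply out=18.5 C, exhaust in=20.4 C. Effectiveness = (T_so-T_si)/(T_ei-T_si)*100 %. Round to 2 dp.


eff = (18.5-8.2)/(20.4-8.2)*100 = 84.43 %

84.43 %


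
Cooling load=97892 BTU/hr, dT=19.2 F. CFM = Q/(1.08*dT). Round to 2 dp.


CFM = 97892 / (1.08 * 19.2) = 4720.87

4720.87 CFM


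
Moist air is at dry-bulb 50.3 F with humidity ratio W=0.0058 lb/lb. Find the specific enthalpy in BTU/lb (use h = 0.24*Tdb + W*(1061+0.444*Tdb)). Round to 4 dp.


h = 0.24*50.3 + 0.0058*(1061+0.444*50.3) = 18.3553 BTU/lb

18.3553 BTU/lb


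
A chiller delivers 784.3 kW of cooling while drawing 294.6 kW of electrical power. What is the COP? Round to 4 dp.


COP = 784.3 / 294.6 = 2.6623

2.6623


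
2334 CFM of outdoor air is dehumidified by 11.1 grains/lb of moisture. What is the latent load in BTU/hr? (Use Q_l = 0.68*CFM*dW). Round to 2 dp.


Q = 0.68 * 2334 * 11.1 = 17617.03 BTU/hr

17617.03 BTU/hr


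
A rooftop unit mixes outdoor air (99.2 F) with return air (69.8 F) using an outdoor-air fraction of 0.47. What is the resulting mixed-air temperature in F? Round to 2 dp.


T_mix = 0.47*99.2 + 0.53*69.8 = 83.62 F

83.62 F


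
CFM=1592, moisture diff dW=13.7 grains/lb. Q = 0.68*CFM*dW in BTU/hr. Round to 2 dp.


Q = 0.68 * 1592 * 13.7 = 14831.07 BTU/hr

14831.07 BTU/hr


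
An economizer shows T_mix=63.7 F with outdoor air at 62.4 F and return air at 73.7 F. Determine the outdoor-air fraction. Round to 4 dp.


frac = (63.7 - 73.7) / (62.4 - 73.7) = 0.8850

0.8850


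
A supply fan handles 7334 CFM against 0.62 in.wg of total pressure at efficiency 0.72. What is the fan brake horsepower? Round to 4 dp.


BHP = 7334 * 0.62 / (6356 * 0.72) = 0.9936 hp

0.9936 hp


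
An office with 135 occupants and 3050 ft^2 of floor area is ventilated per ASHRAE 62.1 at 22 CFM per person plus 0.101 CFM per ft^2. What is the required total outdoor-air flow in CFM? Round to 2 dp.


Total = 135*22 + 3050*0.101 = 3278.05 CFM

3278.05 CFM


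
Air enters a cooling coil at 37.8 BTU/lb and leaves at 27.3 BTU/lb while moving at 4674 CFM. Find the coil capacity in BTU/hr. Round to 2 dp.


Q = 4.5 * 4674 * (37.8 - 27.3) = 220846.50 BTU/hr

220846.50 BTU/hr


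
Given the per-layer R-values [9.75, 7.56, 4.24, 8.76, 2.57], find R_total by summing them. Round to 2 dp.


R_total = 9.75 + 7.56 + 4.24 + 8.76 + 2.57 = 32.88

32.88


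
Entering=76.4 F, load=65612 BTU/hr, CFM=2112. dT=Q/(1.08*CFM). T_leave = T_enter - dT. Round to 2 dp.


dT = 65612/(1.08*2112) = 28.7651
T_leave = 76.4 - 28.7651 = 47.63 F

47.63 F


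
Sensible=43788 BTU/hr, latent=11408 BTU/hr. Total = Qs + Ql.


Qt = 43788 + 11408 = 55196 BTU/hr

55196 BTU/hr


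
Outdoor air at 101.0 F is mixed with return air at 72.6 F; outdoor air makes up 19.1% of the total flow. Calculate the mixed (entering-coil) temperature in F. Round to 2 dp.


T_mix = 72.6 + (19.1/100)*(101.0-72.6) = 78.02 F

78.02 F


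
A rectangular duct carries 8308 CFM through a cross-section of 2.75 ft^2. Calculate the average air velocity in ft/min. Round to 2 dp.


V = 8308 / 2.75 = 3021.09 ft/min

3021.09 ft/min


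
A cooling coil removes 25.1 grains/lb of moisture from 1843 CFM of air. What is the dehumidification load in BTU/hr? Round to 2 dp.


Q = 0.68 * 1843 * 25.1 = 31456.32 BTU/hr

31456.32 BTU/hr


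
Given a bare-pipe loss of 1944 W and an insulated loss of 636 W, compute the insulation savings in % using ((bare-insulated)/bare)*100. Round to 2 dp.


Savings = ((1944-636)/1944)*100 = 67.28 %

67.28 %


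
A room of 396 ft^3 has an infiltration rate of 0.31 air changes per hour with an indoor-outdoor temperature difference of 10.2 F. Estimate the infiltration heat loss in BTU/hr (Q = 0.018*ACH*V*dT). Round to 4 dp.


Q = 0.018 * 0.31 * 396 * 10.2 = 22.5387 BTU/hr

22.5387 BTU/hr


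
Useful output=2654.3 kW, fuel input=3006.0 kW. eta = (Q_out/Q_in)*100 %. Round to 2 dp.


eta = (2654.3/3006.0)*100 = 88.30 %

88.30 %


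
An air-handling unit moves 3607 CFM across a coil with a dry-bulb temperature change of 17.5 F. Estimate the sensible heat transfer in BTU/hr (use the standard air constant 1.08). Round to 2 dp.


Q = 1.08 * 3607 * 17.5 = 68172.30 BTU/hr

68172.30 BTU/hr


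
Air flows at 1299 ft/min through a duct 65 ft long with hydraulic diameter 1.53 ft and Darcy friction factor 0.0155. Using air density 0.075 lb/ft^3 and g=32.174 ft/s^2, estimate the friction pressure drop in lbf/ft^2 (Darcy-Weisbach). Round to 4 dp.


v_fps = 1299/60 = 21.65 ft/s
dp = 0.0155*(65/1.53)*0.075*21.65^2/(2*32.174) = 0.3597 lbf/ft^2

0.3597 lbf/ft^2


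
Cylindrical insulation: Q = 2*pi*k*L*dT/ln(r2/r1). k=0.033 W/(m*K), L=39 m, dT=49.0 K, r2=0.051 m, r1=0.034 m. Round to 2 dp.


Q = 2*pi*0.033*39*49.0/ln(0.051/0.034) = 977.24 W

977.24 W


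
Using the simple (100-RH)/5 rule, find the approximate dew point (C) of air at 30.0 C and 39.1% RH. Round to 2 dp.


Td = 30.0 - (100-39.1)/5 = 17.82 C

17.82 C


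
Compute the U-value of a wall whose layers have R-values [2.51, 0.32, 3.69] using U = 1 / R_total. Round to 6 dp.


R_total = 2.51 + 0.32 + 3.69 = 6.52
U = 1/6.52 = 0.153374

0.153374


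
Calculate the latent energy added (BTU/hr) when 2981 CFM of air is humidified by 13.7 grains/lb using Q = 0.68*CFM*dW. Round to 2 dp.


Q = 0.68 * 2981 * 13.7 = 27771.00 BTU/hr

27771.00 BTU/hr


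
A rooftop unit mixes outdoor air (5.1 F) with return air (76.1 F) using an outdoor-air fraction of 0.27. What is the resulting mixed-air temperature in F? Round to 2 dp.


T_mix = 0.27*5.1 + 0.73*76.1 = 56.93 F

56.93 F


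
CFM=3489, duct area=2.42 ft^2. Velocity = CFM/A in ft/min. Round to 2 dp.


V = 3489 / 2.42 = 1441.74 ft/min

1441.74 ft/min


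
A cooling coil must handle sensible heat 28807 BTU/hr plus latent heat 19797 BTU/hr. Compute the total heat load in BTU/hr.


Qt = 28807 + 19797 = 48604 BTU/hr

48604 BTU/hr


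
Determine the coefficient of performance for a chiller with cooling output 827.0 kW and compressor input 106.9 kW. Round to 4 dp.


COP = 827.0 / 106.9 = 7.7362

7.7362


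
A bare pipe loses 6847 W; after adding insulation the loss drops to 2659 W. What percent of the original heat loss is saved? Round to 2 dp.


Savings = ((6847-2659)/6847)*100 = 61.17 %

61.17 %


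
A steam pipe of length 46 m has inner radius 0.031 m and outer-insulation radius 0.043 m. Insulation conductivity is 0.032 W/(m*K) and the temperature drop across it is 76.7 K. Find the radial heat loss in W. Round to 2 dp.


Q = 2*pi*0.032*46*76.7/ln(0.043/0.031) = 2167.97 W

2167.97 W


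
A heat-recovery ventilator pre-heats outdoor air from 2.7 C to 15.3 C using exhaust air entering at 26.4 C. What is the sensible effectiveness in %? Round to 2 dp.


eff = (15.3-2.7)/(26.4-2.7)*100 = 53.16 %

53.16 %


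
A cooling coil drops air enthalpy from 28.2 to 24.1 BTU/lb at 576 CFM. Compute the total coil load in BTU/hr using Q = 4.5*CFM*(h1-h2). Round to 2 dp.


Q = 4.5 * 576 * (28.2 - 24.1) = 10627.20 BTU/hr

10627.20 BTU/hr


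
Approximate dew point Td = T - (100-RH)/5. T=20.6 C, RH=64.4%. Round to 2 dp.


Td = 20.6 - (100-64.4)/5 = 13.48 C

13.48 C


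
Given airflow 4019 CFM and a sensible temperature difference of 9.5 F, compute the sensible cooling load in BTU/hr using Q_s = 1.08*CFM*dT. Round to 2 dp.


Q = 1.08 * 4019 * 9.5 = 41234.94 BTU/hr

41234.94 BTU/hr


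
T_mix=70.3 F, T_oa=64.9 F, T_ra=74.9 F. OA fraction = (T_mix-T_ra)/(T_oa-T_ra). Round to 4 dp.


frac = (70.3 - 74.9) / (64.9 - 74.9) = 0.4600

0.4600


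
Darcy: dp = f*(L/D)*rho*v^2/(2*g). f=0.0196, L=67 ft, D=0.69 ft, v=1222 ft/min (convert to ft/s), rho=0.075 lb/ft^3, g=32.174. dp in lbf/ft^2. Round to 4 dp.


v_fps = 1222/60 = 20.3667 ft/s
dp = 0.0196*(67/0.69)*0.075*20.3667^2/(2*32.174) = 0.9201 lbf/ft^2

0.9201 lbf/ft^2


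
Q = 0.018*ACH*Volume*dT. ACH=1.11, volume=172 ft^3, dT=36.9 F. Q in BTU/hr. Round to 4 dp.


Q = 0.018 * 1.11 * 172 * 36.9 = 126.8091 BTU/hr

126.8091 BTU/hr


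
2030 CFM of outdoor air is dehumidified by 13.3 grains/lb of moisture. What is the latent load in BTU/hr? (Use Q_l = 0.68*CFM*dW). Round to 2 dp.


Q = 0.68 * 2030 * 13.3 = 18359.32 BTU/hr

18359.32 BTU/hr


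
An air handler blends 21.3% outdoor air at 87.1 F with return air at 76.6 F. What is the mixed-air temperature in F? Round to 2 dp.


T_mix = 76.6 + (21.3/100)*(87.1-76.6) = 78.84 F

78.84 F


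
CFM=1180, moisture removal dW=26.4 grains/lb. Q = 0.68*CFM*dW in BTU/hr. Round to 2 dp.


Q = 0.68 * 1180 * 26.4 = 21183.36 BTU/hr

21183.36 BTU/hr


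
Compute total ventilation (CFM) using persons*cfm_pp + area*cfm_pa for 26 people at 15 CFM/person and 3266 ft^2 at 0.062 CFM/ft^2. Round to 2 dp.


Total = 26*15 + 3266*0.062 = 592.49 CFM

592.49 CFM


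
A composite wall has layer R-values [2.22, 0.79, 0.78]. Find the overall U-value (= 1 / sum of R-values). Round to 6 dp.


R_total = 2.22 + 0.79 + 0.78 = 3.79
U = 1/3.79 = 0.263852

0.263852


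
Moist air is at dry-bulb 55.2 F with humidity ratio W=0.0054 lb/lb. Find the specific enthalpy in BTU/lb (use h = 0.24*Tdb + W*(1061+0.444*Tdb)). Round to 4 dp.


h = 0.24*55.2 + 0.0054*(1061+0.444*55.2) = 19.1097 BTU/lb

19.1097 BTU/lb


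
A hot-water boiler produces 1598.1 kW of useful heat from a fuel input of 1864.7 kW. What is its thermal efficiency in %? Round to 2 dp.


eta = (1598.1/1864.7)*100 = 85.70 %

85.70 %


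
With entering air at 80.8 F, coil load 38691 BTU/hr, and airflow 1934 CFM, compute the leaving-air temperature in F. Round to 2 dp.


dT = 38691/(1.08*1934) = 18.5238
T_leave = 80.8 - 18.5238 = 62.28 F

62.28 F


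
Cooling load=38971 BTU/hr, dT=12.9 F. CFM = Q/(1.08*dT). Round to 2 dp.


CFM = 38971 / (1.08 * 12.9) = 2797.23

2797.23 CFM


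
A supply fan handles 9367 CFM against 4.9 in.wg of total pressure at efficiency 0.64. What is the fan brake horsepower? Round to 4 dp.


BHP = 9367 * 4.9 / (6356 * 0.64) = 11.2832 hp

11.2832 hp


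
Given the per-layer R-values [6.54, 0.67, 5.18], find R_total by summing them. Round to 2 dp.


R_total = 6.54 + 0.67 + 5.18 = 12.39

12.39


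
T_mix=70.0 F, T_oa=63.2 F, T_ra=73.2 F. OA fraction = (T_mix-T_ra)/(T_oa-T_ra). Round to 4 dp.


frac = (70.0 - 73.2) / (63.2 - 73.2) = 0.3200

0.3200


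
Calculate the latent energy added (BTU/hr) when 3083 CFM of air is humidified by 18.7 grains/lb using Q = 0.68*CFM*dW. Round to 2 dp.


Q = 0.68 * 3083 * 18.7 = 39203.43 BTU/hr

39203.43 BTU/hr


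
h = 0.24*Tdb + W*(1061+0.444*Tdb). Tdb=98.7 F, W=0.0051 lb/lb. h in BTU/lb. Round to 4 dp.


h = 0.24*98.7 + 0.0051*(1061+0.444*98.7) = 29.3226 BTU/lb

29.3226 BTU/lb


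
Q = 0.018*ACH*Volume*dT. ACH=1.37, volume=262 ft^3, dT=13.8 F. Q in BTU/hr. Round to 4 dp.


Q = 0.018 * 1.37 * 262 * 13.8 = 89.1607 BTU/hr

89.1607 BTU/hr


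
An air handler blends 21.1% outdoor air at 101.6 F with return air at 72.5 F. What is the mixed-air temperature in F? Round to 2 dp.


T_mix = 72.5 + (21.1/100)*(101.6-72.5) = 78.64 F

78.64 F


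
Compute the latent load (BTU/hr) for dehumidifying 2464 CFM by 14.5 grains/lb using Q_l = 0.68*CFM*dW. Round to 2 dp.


Q = 0.68 * 2464 * 14.5 = 24295.04 BTU/hr

24295.04 BTU/hr


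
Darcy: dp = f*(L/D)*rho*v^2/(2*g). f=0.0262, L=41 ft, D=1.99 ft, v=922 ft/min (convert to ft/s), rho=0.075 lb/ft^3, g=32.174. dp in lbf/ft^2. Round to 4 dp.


v_fps = 922/60 = 15.3667 ft/s
dp = 0.0262*(41/1.99)*0.075*15.3667^2/(2*32.174) = 0.1486 lbf/ft^2

0.1486 lbf/ft^2


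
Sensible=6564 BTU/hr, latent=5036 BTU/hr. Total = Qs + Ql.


Qt = 6564 + 5036 = 11600 BTU/hr

11600 BTU/hr


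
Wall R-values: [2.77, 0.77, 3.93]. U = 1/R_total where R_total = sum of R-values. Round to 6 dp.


R_total = 2.77 + 0.77 + 3.93 = 7.47
U = 1/7.47 = 0.133869

0.133869


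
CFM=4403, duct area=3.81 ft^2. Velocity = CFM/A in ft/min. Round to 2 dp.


V = 4403 / 3.81 = 1155.64 ft/min

1155.64 ft/min


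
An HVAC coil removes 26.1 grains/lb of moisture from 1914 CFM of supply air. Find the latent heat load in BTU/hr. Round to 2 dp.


Q = 0.68 * 1914 * 26.1 = 33969.67 BTU/hr

33969.67 BTU/hr


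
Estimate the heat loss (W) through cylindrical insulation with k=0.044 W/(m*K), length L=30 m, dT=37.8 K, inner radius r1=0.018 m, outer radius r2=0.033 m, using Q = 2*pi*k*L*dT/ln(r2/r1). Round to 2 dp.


Q = 2*pi*0.044*30*37.8/ln(0.033/0.018) = 517.22 W

517.22 W


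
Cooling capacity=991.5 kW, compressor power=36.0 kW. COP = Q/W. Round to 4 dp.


COP = 991.5 / 36.0 = 27.5417

27.5417


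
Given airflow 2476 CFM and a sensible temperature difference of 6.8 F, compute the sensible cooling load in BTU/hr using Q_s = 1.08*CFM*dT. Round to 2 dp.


Q = 1.08 * 2476 * 6.8 = 18183.74 BTU/hr

18183.74 BTU/hr


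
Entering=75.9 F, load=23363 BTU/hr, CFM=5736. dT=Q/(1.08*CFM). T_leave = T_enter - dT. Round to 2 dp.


dT = 23363/(1.08*5736) = 3.7713
T_leave = 75.9 - 3.7713 = 72.13 F

72.13 F


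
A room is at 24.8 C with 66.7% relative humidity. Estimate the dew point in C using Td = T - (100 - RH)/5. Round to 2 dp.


Td = 24.8 - (100-66.7)/5 = 18.14 C

18.14 C


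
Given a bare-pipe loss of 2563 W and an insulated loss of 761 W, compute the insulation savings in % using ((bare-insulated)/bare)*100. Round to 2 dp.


Savings = ((2563-761)/2563)*100 = 70.31 %

70.31 %


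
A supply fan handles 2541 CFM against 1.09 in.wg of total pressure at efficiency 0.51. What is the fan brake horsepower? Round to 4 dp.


BHP = 2541 * 1.09 / (6356 * 0.51) = 0.8544 hp

0.8544 hp


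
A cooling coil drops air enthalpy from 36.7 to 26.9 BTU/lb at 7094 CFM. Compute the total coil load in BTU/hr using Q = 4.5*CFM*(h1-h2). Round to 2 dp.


Q = 4.5 * 7094 * (36.7 - 26.9) = 312845.40 BTU/hr

312845.40 BTU/hr


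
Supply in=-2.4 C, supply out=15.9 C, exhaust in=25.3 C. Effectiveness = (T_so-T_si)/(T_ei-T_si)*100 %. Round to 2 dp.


eff = (15.9-(-2.4))/(25.3-(-2.4))*100 = 66.06 %

66.06 %


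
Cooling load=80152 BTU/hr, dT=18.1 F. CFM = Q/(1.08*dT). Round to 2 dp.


CFM = 80152 / (1.08 * 18.1) = 4100.27

4100.27 CFM


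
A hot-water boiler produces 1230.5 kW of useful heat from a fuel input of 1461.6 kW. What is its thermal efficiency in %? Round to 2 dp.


eta = (1230.5/1461.6)*100 = 84.19 %

84.19 %


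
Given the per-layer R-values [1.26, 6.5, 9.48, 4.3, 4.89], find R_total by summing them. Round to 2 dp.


R_total = 1.26 + 6.5 + 9.48 + 4.3 + 4.89 = 26.43

26.43


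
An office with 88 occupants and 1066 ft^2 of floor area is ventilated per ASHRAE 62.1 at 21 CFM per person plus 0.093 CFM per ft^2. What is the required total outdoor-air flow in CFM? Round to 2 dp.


Total = 88*21 + 1066*0.093 = 1947.14 CFM

1947.14 CFM


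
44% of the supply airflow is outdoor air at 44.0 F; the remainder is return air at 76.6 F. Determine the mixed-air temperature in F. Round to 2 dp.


T_mix = 0.44*44.0 + 0.56*76.6 = 62.26 F

62.26 F


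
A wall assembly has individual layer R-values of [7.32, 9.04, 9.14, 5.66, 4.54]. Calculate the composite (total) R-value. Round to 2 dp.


R_total = 7.32 + 9.04 + 9.14 + 5.66 + 4.54 = 35.70

35.70


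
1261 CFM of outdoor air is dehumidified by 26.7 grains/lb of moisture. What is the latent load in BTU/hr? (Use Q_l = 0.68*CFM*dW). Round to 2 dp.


Q = 0.68 * 1261 * 26.7 = 22894.72 BTU/hr

22894.72 BTU/hr


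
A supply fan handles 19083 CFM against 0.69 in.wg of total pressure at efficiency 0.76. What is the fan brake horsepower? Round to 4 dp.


BHP = 19083 * 0.69 / (6356 * 0.76) = 2.7258 hp

2.7258 hp


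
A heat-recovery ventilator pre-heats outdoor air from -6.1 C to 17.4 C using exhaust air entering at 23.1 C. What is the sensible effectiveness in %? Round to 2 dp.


eff = (17.4-(-6.1))/(23.1-(-6.1))*100 = 80.48 %

80.48 %


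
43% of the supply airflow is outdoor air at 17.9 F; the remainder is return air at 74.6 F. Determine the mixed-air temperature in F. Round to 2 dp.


T_mix = 0.43*17.9 + 0.57*74.6 = 50.22 F

50.22 F


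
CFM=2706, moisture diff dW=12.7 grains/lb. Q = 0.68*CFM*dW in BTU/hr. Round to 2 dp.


Q = 0.68 * 2706 * 12.7 = 23369.02 BTU/hr

23369.02 BTU/hr


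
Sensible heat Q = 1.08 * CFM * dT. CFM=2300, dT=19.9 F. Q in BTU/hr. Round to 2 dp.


Q = 1.08 * 2300 * 19.9 = 49431.60 BTU/hr

49431.60 BTU/hr


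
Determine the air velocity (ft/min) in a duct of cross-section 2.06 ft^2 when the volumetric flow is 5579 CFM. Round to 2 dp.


V = 5579 / 2.06 = 2708.25 ft/min

2708.25 ft/min


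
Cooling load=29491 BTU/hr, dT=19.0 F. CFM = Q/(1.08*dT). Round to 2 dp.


CFM = 29491 / (1.08 * 19.0) = 1437.18

1437.18 CFM


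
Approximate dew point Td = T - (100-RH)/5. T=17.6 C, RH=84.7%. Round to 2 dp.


Td = 17.6 - (100-84.7)/5 = 14.54 C

14.54 C


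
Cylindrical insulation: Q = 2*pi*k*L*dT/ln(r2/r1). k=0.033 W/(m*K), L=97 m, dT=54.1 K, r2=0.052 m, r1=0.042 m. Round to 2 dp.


Q = 2*pi*0.033*97*54.1/ln(0.052/0.042) = 5094.65 W

5094.65 W


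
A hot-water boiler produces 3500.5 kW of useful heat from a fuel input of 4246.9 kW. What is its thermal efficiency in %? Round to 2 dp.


eta = (3500.5/4246.9)*100 = 82.42 %

82.42 %


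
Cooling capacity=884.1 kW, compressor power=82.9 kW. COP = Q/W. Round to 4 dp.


COP = 884.1 / 82.9 = 10.6647

10.6647


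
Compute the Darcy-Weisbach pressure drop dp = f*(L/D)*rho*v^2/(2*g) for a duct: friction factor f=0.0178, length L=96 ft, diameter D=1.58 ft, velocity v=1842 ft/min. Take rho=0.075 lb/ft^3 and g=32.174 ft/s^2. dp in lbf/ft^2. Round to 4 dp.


v_fps = 1842/60 = 30.7 ft/s
dp = 0.0178*(96/1.58)*0.075*30.7^2/(2*32.174) = 1.1881 lbf/ft^2

1.1881 lbf/ft^2


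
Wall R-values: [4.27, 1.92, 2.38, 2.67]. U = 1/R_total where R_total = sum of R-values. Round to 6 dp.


R_total = 4.27 + 1.92 + 2.38 + 2.67 = 11.24
U = 1/11.24 = 0.088968

0.088968


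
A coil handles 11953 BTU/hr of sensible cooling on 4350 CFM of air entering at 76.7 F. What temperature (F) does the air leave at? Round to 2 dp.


dT = 11953/(1.08*4350) = 2.5443
T_leave = 76.7 - 2.5443 = 74.16 F

74.16 F


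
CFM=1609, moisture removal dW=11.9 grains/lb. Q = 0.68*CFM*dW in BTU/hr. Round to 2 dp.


Q = 0.68 * 1609 * 11.9 = 13020.03 BTU/hr

13020.03 BTU/hr


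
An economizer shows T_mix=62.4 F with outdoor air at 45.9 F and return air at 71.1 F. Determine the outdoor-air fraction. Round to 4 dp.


frac = (62.4 - 71.1) / (45.9 - 71.1) = 0.3452

0.3452


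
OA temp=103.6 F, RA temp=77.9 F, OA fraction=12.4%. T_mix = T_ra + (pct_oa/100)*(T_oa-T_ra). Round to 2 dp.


T_mix = 77.9 + (12.4/100)*(103.6-77.9) = 81.09 F

81.09 F


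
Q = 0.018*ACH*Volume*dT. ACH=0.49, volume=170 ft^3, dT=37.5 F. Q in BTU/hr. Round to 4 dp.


Q = 0.018 * 0.49 * 170 * 37.5 = 56.2275 BTU/hr

56.2275 BTU/hr


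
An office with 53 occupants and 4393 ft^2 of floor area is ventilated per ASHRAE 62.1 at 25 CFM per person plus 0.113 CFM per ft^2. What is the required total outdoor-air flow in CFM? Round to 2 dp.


Total = 53*25 + 4393*0.113 = 1821.41 CFM

1821.41 CFM


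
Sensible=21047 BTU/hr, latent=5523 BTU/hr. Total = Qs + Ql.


Qt = 21047 + 5523 = 26570 BTU/hr

26570 BTU/hr


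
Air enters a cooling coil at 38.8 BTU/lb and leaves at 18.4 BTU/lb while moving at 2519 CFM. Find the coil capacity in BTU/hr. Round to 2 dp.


Q = 4.5 * 2519 * (38.8 - 18.4) = 231244.20 BTU/hr

231244.20 BTU/hr


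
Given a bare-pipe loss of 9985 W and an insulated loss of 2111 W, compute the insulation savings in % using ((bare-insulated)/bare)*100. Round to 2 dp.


Savings = ((9985-2111)/9985)*100 = 78.86 %

78.86 %


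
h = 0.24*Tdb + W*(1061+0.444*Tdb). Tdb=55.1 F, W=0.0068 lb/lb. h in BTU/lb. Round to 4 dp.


h = 0.24*55.1 + 0.0068*(1061+0.444*55.1) = 20.6052 BTU/lb

20.6052 BTU/lb


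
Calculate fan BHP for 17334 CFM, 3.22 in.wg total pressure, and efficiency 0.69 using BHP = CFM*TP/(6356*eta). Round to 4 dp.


BHP = 17334 * 3.22 / (6356 * 0.69) = 12.7269 hp

12.7269 hp


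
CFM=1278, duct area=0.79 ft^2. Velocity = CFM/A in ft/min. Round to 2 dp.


V = 1278 / 0.79 = 1617.72 ft/min

1617.72 ft/min


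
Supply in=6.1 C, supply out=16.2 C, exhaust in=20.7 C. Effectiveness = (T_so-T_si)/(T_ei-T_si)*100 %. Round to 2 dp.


eff = (16.2-6.1)/(20.7-6.1)*100 = 69.18 %

69.18 %


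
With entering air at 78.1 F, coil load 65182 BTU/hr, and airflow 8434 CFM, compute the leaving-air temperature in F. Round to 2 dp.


dT = 65182/(1.08*8434) = 7.1560
T_leave = 78.1 - 7.1560 = 70.94 F

70.94 F


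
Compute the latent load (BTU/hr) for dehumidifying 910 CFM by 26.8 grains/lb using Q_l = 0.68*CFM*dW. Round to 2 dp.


Q = 0.68 * 910 * 26.8 = 16583.84 BTU/hr

16583.84 BTU/hr


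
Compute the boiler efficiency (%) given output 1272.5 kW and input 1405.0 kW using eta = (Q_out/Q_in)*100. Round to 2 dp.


eta = (1272.5/1405.0)*100 = 90.57 %

90.57 %


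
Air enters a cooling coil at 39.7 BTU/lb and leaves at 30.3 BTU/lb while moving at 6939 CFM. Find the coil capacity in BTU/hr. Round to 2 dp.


Q = 4.5 * 6939 * (39.7 - 30.3) = 293519.70 BTU/hr

293519.70 BTU/hr


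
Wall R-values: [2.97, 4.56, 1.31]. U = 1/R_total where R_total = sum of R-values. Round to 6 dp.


R_total = 2.97 + 4.56 + 1.31 = 8.84
U = 1/8.84 = 0.113122

0.113122


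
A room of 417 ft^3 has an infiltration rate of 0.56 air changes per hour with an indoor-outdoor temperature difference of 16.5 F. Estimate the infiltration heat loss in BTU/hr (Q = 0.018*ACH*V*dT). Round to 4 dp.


Q = 0.018 * 0.56 * 417 * 16.5 = 69.3554 BTU/hr

69.3554 BTU/hr


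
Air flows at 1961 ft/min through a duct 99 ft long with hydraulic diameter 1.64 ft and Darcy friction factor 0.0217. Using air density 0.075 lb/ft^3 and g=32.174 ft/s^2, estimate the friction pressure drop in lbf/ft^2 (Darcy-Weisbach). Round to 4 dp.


v_fps = 1961/60 = 32.6833 ft/s
dp = 0.0217*(99/1.64)*0.075*32.6833^2/(2*32.174) = 1.6309 lbf/ft^2

1.6309 lbf/ft^2


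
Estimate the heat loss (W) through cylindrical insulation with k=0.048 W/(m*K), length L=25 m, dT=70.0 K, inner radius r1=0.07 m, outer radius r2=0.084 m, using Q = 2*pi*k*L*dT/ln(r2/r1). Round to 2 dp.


Q = 2*pi*0.048*25*70.0/ln(0.084/0.07) = 2894.82 W

2894.82 W


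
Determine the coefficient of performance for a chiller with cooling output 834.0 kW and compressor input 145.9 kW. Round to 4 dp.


COP = 834.0 / 145.9 = 5.7162

5.7162


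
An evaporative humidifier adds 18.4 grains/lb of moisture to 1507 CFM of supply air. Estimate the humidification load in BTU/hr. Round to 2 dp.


Q = 0.68 * 1507 * 18.4 = 18855.58 BTU/hr

18855.58 BTU/hr


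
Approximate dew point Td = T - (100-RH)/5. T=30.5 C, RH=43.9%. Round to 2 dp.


Td = 30.5 - (100-43.9)/5 = 19.28 C

19.28 C


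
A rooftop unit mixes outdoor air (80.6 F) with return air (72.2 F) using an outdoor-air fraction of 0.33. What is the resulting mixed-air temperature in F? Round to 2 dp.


T_mix = 0.33*80.6 + 0.67*72.2 = 74.97 F

74.97 F


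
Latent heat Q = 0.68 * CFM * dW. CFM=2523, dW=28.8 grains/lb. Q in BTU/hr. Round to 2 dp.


Q = 0.68 * 2523 * 28.8 = 49410.43 BTU/hr

49410.43 BTU/hr


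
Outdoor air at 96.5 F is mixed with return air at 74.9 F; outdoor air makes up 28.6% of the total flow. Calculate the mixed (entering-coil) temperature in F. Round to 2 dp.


T_mix = 74.9 + (28.6/100)*(96.5-74.9) = 81.08 F

81.08 F


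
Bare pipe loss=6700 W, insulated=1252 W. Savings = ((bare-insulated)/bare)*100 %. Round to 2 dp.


Savings = ((6700-1252)/6700)*100 = 81.31 %

81.31 %


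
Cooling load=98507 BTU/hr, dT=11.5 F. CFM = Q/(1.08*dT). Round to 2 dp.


CFM = 98507 / (1.08 * 11.5) = 7931.32

7931.32 CFM


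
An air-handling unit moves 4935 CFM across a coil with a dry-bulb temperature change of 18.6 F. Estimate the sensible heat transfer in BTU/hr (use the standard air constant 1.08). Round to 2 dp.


Q = 1.08 * 4935 * 18.6 = 99134.28 BTU/hr

99134.28 BTU/hr


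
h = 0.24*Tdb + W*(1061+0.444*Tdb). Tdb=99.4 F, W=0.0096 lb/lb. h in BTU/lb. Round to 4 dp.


h = 0.24*99.4 + 0.0096*(1061+0.444*99.4) = 34.4653 BTU/lb

34.4653 BTU/lb


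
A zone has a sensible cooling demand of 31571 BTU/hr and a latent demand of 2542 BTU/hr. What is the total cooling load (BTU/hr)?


Qt = 31571 + 2542 = 34113 BTU/hr

34113 BTU/hr


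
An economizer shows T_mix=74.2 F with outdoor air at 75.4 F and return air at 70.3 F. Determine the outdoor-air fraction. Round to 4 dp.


frac = (74.2 - 70.3) / (75.4 - 70.3) = 0.7647

0.7647


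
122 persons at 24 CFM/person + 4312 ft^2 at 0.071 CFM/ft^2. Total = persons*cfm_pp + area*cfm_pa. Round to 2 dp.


Total = 122*24 + 4312*0.071 = 3234.15 CFM

3234.15 CFM


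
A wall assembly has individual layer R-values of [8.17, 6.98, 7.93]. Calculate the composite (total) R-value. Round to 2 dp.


R_total = 8.17 + 6.98 + 7.93 = 23.08

23.08


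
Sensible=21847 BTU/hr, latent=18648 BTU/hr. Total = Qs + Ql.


Qt = 21847 + 18648 = 40495 BTU/hr

40495 BTU/hr


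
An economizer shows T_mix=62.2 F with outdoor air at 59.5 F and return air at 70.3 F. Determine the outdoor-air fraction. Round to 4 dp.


frac = (62.2 - 70.3) / (59.5 - 70.3) = 0.7500

0.7500


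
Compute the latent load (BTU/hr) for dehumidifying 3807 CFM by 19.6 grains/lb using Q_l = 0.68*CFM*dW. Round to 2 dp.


Q = 0.68 * 3807 * 19.6 = 50739.70 BTU/hr

50739.70 BTU/hr


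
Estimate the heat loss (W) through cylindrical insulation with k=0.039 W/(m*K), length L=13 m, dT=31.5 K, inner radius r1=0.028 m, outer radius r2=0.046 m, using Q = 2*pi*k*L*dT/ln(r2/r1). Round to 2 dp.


Q = 2*pi*0.039*13*31.5/ln(0.046/0.028) = 202.13 W

202.13 W


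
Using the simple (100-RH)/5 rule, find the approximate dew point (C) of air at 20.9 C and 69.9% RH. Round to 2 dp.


Td = 20.9 - (100-69.9)/5 = 14.88 C

14.88 C


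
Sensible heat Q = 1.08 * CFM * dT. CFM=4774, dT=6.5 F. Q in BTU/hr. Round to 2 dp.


Q = 1.08 * 4774 * 6.5 = 33513.48 BTU/hr

33513.48 BTU/hr


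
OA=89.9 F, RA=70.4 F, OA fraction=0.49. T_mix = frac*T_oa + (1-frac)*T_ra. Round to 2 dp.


T_mix = 0.49*89.9 + 0.51*70.4 = 79.96 F

79.96 F


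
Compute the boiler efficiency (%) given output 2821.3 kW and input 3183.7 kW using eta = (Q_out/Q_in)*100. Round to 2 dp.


eta = (2821.3/3183.7)*100 = 88.62 %

88.62 %


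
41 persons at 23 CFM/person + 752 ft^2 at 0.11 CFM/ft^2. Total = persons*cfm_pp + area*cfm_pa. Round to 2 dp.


Total = 41*23 + 752*0.11 = 1025.72 CFM

1025.72 CFM


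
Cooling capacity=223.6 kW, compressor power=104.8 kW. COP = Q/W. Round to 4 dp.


COP = 223.6 / 104.8 = 2.1336

2.1336


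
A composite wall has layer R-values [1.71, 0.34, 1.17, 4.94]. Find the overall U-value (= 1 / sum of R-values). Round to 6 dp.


R_total = 1.71 + 0.34 + 1.17 + 4.94 = 8.16
U = 1/8.16 = 0.122549

0.122549


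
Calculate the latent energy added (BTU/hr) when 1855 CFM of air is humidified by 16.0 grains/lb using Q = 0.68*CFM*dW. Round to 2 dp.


Q = 0.68 * 1855 * 16.0 = 20182.40 BTU/hr

20182.40 BTU/hr


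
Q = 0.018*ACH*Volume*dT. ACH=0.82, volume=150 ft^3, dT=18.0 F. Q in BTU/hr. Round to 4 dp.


Q = 0.018 * 0.82 * 150 * 18.0 = 39.8520 BTU/hr

39.8520 BTU/hr


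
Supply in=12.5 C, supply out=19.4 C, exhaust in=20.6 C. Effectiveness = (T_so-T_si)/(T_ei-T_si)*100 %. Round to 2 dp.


eff = (19.4-12.5)/(20.6-12.5)*100 = 85.19 %

85.19 %


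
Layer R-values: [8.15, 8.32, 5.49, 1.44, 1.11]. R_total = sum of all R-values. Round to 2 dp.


R_total = 8.15 + 8.32 + 5.49 + 1.44 + 1.11 = 24.51

24.51


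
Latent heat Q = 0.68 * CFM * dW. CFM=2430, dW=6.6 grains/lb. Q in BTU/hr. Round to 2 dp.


Q = 0.68 * 2430 * 6.6 = 10905.84 BTU/hr

10905.84 BTU/hr


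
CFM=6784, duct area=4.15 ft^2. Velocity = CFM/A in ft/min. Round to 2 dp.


V = 6784 / 4.15 = 1634.70 ft/min

1634.70 ft/min


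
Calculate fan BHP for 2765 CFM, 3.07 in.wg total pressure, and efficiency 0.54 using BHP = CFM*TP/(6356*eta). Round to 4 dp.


BHP = 2765 * 3.07 / (6356 * 0.54) = 2.4732 hp

2.4732 hp


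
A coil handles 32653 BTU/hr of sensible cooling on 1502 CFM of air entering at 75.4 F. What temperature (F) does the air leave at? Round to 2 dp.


dT = 32653/(1.08*1502) = 20.1293
T_leave = 75.4 - 20.1293 = 55.27 F

55.27 F


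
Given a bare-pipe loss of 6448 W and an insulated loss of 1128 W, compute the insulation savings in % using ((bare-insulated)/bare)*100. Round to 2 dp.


Savings = ((6448-1128)/6448)*100 = 82.51 %

82.51 %


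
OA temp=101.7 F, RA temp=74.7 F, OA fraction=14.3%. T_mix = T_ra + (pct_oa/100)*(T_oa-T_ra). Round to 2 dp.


T_mix = 74.7 + (14.3/100)*(101.7-74.7) = 78.56 F

78.56 F
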